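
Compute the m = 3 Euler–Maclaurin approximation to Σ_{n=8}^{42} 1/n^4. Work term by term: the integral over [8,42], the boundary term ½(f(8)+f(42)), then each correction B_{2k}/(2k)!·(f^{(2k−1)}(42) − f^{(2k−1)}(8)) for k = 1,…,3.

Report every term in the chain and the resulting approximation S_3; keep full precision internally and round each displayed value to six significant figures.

S_3 ≈ 0.000778866

The integral term ∫_8^42 1/x^4 dx = 0.000646543.
Endpoint term: (f(8) + f(42))/2 = (0.000244141 + 3.21368e-07)/2 = 0.000122231.
Integral + boundary = 0.000768774.
Correction k=1: B_{2}/2! · (f^{(1)}(42) − f^{(1)}(8)) = 1/12 · (-3.06065e-08 − (-0.000122070)) = 1.01700e-05.
Running total after k=1: 0.000778943.
Correction k=2: B_{4}/4! · (f^{(3)}(42) − f^{(3)}(8)) = −1/720 · (-5.20519e-10 − (-5.72205e-05)) = -7.94721e-08.
Running total after k=2: 0.000778864.
Correction k=3: B_{6}/6! · (f^{(5)}(42) − f^{(5)}(8)) = 1/30240 · (-1.65244e-11 − (-5.00679e-05)) = 1.65568e-09.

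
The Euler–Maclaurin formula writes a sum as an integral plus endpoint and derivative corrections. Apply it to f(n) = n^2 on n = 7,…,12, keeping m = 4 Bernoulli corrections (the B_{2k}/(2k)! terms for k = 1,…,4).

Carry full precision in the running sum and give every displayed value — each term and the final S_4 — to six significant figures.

∫_7^12 x^2 dx evaluates to 461.667.
Boundary: ½(f(7) + f(12)) = ½(49.0000 + 144.000) = 96.5000.
Integral + boundary = 558.167.
Order-1 term: 1/12 · (24.0000 − 14.0000) = 0.833333.
After k=1: 559.000.
Order-2 term: −1/720 · (0.00000 − 0.00000) = 0.00000.
After k=2: 559.000.
Order-3 term: 1/30240 · (0.00000 − 0.00000) = 0.00000.
After k=3: 559.000.
Order-4 term: −1/1209600 · (0.00000 − 0.00000) = 0.00000.

S_4 ≈ 559.000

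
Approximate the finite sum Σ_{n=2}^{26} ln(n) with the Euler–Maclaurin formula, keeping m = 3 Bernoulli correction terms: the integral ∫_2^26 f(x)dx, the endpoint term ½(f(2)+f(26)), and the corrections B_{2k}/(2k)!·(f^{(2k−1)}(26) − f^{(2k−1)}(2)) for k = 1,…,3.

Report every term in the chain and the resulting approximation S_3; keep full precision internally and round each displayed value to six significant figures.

Integral: ∫_2^26 ln(x) dx = 59.3242.
Boundary: ½(f(2) + f(26)) = ½(0.693147 + 3.25810) = 1.97562.
Integral + boundary = 61.2998.
Order-1 term: 1/12 · (0.0384615 − 0.500000) = -0.0384615.
Partial sum through k=1: 61.2614.
Order-2 term: −1/720 · (0.000113792 − 0.250000) = 0.000347064.
Partial sum through k=2: 61.2617.
Order-3 term: 1/30240 · (2.01997e-06 − 0.750000) = -2.48015e-05.

S_3 ≈ 61.2617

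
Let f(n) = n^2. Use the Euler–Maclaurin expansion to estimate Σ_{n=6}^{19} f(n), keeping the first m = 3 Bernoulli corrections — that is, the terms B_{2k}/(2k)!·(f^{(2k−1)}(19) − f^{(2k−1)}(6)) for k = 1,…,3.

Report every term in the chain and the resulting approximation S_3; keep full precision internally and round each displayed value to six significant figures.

S_3 ≈ 2415.00

Integral: ∫_6^19 x^2 dx = 2214.33.
Endpoint term: (f(6) + f(19))/2 = (36.0000 + 361.000)/2 = 198.500.
So far: 2412.83.
k=1: B_{2}/(2)! × [f^{(1)}(19) − f^{(1)}(6)] = 1/12 × (38.0000 − 12.0000) = 2.16667.
Partial sum through k=1: 2415.00.
k=2: B_{4}/(4)! × [f^{(3)}(19) − f^{(3)}(6)] = −1/720 × (0.00000 − 0.00000) = 0.00000.
Partial sum through k=2: 2415.00.
k=3: B_{6}/(6)! × [f^{(5)}(19) − f^{(5)}(6)] = 1/30240 × (0.00000 − 0.00000) = 0.00000.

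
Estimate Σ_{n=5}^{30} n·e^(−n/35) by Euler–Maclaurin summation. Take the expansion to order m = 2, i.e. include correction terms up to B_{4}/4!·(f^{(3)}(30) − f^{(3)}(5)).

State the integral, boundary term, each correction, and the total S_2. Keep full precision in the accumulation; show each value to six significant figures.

S_2 ≈ 256.657

∫_5^30 x·e^(−x/35) dx evaluates to 248.181.
½[f(5) + f(30)] = ½[4.33439 + 12.7312] = 8.53279.
So far: 256.714.
k=1: B_{2}/(2)! × [f^{(1)}(30) − f^{(1)}(5)] = 1/12 × (0.0606247 − 0.743038) = -0.0568678.
Partial sum through k=1: 256.657.
k=2: B_{4}/(4)! × [f^{(3)}(30) − f^{(3)}(5)] = −1/720 × (0.000742343 − 0.00202187) = 1.77712e-06.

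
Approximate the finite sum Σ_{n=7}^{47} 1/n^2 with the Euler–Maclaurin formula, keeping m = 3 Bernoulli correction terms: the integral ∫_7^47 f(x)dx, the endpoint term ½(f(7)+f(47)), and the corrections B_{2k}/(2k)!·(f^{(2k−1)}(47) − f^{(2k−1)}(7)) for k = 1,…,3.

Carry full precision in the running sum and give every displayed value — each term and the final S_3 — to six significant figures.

S_3 ≈ 0.132493

Integral: ∫_7^47 1/x^2 dx = 0.121581.
Boundary: ½(f(7) + f(47)) = ½(0.0204082 + 0.000452694) = 0.0104304.
So far: 0.132011.
Order-1 term: 1/12 · (-1.92636e-05 − (-0.00583090)) = 0.000484303.
After k=1: 0.132495.
Order-2 term: −1/720 · (-1.04646e-07 − (-0.00142798)) = -1.98316e-06.
After k=2: 0.132493.
Order-3 term: 1/30240 · (-1.42117e-09 − (-0.000874271)) = 2.89110e-08.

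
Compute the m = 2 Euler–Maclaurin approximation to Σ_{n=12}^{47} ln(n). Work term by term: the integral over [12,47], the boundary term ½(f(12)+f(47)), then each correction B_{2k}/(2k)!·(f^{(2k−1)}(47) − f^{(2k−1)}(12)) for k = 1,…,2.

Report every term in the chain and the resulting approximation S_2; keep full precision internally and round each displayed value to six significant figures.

S_2 ≈ 119.300

The integral term ∫_12^47 ln(x) dx = 116.138.
Boundary: ½(f(12) + f(47)) = ½(2.48491 + 3.85015) = 3.16753.
So far: 119.306.
k=1: B_{2}/(2)! × [f^{(1)}(47) − f^{(1)}(12)] = 1/12 × (0.0212766 − 0.0833333) = -0.00517139.
Partial sum through k=1: 119.300.
k=2: B_{4}/(4)! × [f^{(3)}(47) − f^{(3)}(12)] = −1/720 × (1.92636e-05 − 0.00115741) = 1.58076e-06.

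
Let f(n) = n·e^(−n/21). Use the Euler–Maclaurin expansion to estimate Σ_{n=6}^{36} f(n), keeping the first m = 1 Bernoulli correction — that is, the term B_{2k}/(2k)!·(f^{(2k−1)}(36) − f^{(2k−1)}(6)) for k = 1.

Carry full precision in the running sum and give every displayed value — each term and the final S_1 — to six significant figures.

S_1 ≈ 215.958

∫_6^36 x·e^(−x/21) dx evaluates to 210.517.
Boundary: ½(f(6) + f(36)) = ½(4.50886 + 6.48332) = 5.49609.
Running total after boundary: 216.013.
Order-1 term: 1/12 · (-0.128637 − 0.536769) = -0.0554506.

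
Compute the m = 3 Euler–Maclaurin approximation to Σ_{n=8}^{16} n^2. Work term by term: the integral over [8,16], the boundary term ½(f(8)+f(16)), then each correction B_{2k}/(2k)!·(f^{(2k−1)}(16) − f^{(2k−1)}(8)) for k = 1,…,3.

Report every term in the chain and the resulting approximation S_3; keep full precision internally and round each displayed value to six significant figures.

S_3 ≈ 1356.00

The integral term ∫_8^16 x^2 dx = 1194.67.
Boundary: ½(f(8) + f(16)) = ½(64.0000 + 256.000) = 160.000.
So far: 1354.67.
Correction k=1: B_{2}/2! · (f^{(1)}(16) − f^{(1)}(8)) = 1/12 · (32.0000 − 16.0000) = 1.33333.
Partial sum through k=1: 1356.00.
Correction k=2: B_{4}/4! · (f^{(3)}(16) − f^{(3)}(8)) = −1/720 · (0.00000 − 0.00000) = 0.00000.
Partial sum through k=2: 1356.00.
Correction k=3: B_{6}/6! · (f^{(5)}(16) − f^{(5)}(8)) = 1/30240 · (0.00000 − 0.00000) = 0.00000.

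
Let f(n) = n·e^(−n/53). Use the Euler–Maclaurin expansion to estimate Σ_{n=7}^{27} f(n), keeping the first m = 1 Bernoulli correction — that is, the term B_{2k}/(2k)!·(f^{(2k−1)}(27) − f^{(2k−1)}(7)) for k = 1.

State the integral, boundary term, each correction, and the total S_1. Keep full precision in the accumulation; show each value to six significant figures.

S_1 ≈ 250.151

Integral: ∫_7^27 x·e^(−x/53) dx = 239.011.
½[f(7) + f(27)] = ½[6.13392 + 16.2226] = 11.1782.
So far: 250.189.
Order-1 term: 1/12 · (0.294750 − 0.760540) = -0.0388159.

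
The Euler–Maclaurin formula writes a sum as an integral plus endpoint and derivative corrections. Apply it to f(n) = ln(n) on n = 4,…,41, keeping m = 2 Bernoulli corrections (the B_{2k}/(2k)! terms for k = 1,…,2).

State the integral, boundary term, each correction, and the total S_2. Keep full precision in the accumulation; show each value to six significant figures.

∫_4^41 ln(x) dx evaluates to 109.711.
Boundary: ½(f(4) + f(41)) = ½(1.38629 + 3.71357) = 2.54993.
Integral + boundary = 112.261.
k=1: B_{2}/(2)! × [f^{(1)}(41) − f^{(1)}(4)] = 1/12 × (0.0243902 − 0.250000) = -0.0188008.
Running total after k=1: 112.242.
k=2: B_{4}/(4)! × [f^{(3)}(41) − f^{(3)}(4)] = −1/720 × (2.90187e-05 − 0.0312500) = 4.33625e-05.

S_2 ≈ 112.242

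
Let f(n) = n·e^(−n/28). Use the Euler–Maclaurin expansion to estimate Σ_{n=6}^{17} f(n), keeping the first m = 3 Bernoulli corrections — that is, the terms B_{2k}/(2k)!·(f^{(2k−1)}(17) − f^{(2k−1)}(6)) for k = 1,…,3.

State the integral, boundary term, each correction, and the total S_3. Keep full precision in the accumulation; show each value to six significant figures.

S_3 ≈ 88.8132

The integral term ∫_6^17 x·e^(−x/28) dx = 81.7951.
Endpoint term: (f(6) + f(17))/2 = (4.84271 + 9.26339)/2 = 7.05305.
Integral + boundary = 88.8482.
Correction k=1: B_{2}/2! · (f^{(1)}(17) − f^{(1)}(6)) = 1/12 · (0.214070 − 0.634164) = -0.0350078.
After k=1: 88.8132.
Correction k=2: B_{4}/4! · (f^{(3)}(17) − f^{(3)}(6)) = −1/720 · (0.00166311 − 0.00286786) = 1.67325e-06.
After k=2: 88.8132.
Correction k=3: B_{6}/6! · (f^{(5)}(17) − f^{(5)}(6)) = 1/30240 · (3.89436e-06 − 6.28422e-06) = -7.90298e-11.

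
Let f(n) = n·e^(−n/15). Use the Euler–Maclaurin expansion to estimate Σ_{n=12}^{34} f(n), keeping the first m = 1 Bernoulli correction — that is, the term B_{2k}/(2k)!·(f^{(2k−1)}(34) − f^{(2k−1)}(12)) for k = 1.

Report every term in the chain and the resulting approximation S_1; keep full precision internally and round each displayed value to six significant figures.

Integral: ∫_12^34 x·e^(−x/15) dx = 105.790.
Endpoint term: (f(12) + f(34))/2 = (5.39195 + 3.52434)/2 = 4.45814.
Running total after boundary: 110.248.
Order-1 term: 1/12 · (-0.131299 − 0.0898658) = -0.0184304.

S_1 ≈ 110.230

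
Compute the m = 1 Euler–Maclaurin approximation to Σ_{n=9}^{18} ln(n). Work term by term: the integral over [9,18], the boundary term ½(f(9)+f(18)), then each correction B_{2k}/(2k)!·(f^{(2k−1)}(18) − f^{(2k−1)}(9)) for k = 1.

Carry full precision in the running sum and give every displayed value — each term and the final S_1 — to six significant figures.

S_1 ≈ 25.7908

The integral term ∫_9^18 ln(x) dx = 23.2517.
½[f(9) + f(18)] = ½[2.19722 + 2.89037] = 2.54380.
So far: 25.7955.
k=1: B_{2}/(2)! × [f^{(1)}(18) − f^{(1)}(9)] = 1/12 × (0.0555556 − 0.111111) = -0.00462963.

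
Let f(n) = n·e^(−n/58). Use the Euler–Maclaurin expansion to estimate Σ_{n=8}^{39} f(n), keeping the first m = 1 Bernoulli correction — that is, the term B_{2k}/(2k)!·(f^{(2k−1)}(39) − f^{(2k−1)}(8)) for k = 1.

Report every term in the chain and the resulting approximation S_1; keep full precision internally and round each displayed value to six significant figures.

The integral term ∫_8^39 x·e^(−x/58) dx = 462.864.
½[f(8) + f(39)] = ½[6.96927 + 19.9085] = 13.4389.
So far: 476.303.
Correction k=1: B_{2}/2! · (f^{(1)}(39) − f^{(1)}(8)) = 1/12 · (0.167225 − 0.750999) = -0.0486479.

S_1 ≈ 476.254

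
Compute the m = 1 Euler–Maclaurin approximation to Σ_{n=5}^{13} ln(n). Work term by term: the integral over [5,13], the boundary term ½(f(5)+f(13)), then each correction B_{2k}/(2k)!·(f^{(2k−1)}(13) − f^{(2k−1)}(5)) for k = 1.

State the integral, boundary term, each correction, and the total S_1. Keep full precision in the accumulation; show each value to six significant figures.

Integral: ∫_5^13 ln(x) dx = 17.2972.
½[f(5) + f(13)] = ½[1.60944 + 2.56495] = 2.08719.
Integral + boundary = 19.3843.
Correction k=1: B_{2}/2! · (f^{(1)}(13) − f^{(1)}(5)) = 1/12 · (0.0769231 − 0.200000) = -0.0102564.

S_1 ≈ 19.3741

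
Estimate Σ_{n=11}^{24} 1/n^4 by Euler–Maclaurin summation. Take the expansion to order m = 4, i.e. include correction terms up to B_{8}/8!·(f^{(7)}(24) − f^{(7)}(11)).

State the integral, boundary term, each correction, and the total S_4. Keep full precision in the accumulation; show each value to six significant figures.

The integral term ∫_11^24 1/x^4 dx = 0.000226326.
½[f(11) + f(24)] = ½[6.83013e-05 + 3.01408e-06] = 3.56577e-05.
Running total after boundary: 0.000261983.
k=1: B_{2}/(2)! × [f^{(1)}(24) − f^{(1)}(11)] = 1/12 × (-5.02347e-07 − (-2.48369e-05)) = 2.02788e-06.
After k=1: 0.000264011.
k=2: B_{4}/(4)! × [f^{(3)}(24) − f^{(3)}(11)] = −1/720 × (-2.61639e-08 − (-6.15790e-06)) = -8.51630e-09.
After k=2: 0.000264003.
k=3: B_{6}/(6)! × [f^{(5)}(24) − f^{(5)}(11)] = 1/30240 × (-2.54371e-09 − (-2.84994e-06)) = 9.41598e-11.
After k=3: 0.000264003.
k=4: B_{8}/(8)! × [f^{(7)}(24) − f^{(7)}(11)] = −1/1209600 × (-3.97455e-10 − (-2.11979e-06)) = -1.75214e-12.

S_4 ≈ 0.000264003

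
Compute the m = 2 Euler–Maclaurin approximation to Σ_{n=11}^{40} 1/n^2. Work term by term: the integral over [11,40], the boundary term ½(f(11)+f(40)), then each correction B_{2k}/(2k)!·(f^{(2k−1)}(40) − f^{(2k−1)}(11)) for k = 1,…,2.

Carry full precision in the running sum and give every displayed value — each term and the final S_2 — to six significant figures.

The integral term ∫_11^40 1/x^2 dx = 0.0659091.
Boundary: ½(f(11) + f(40)) = ½(0.00826446 + 0.000625000) = 0.00444473.
So far: 0.0703538.
Correction k=1: B_{2}/2! · (f^{(1)}(40) − f^{(1)}(11)) = 1/12 · (-3.12500e-05 − (-0.00150263)) = 0.000122615.
Running total after k=1: 0.0704764.
Correction k=2: B_{4}/4! · (f^{(3)}(40) − f^{(3)}(11)) = −1/720 · (-2.34375e-07 − (-0.000149021)) = -2.06648e-07.

S_2 ≈ 0.0704762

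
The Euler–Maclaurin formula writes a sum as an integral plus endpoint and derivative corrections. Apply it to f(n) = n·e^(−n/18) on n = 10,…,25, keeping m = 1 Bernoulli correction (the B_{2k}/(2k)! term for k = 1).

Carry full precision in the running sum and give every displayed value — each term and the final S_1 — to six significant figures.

S_1 ≈ 102.129

The integral term ∫_10^25 x·e^(−x/18) dx = 96.1731.
Boundary: ½(f(10) + f(25)) = ½(5.73753 + 6.23381) = 5.98567.
So far: 102.159.
Correction k=1: B_{2}/2! · (f^{(1)}(25) − f^{(1)}(10)) = 1/12 · (-0.0969703 − 0.255002) = -0.0293310.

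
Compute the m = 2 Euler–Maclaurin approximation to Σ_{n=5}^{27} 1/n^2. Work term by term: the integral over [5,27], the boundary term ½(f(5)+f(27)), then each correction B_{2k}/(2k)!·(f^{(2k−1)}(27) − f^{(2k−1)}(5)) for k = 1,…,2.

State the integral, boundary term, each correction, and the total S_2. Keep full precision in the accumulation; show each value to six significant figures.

S_2 ≈ 0.184963

The integral term ∫_5^27 1/x^2 dx = 0.162963.
Boundary: ½(f(5) + f(27)) = ½(0.0400000 + 0.00137174) = 0.0206859.
Running total after boundary: 0.183649.
Correction k=1: B_{2}/2! · (f^{(1)}(27) − f^{(1)}(5)) = 1/12 · (-0.000101611 − (-0.0160000)) = 0.00132487.
Running total after k=1: 0.184974.
Correction k=2: B_{4}/4! · (f^{(3)}(27) − f^{(3)}(5)) = −1/720 · (-1.67260e-06 − (-0.00768000)) = -1.06643e-05.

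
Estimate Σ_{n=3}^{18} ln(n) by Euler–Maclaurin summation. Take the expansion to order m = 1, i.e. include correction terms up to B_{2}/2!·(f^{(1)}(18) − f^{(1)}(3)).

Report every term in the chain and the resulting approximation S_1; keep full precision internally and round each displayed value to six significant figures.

S_1 ≈ 35.7022

Integral: ∫_3^18 ln(x) dx = 33.7309.
Boundary: ½(f(3) + f(18)) = ½(1.09861 + 2.89037) = 1.99449.
Integral + boundary = 35.7253.
k=1: B_{2}/(2)! × [f^{(1)}(18) − f^{(1)}(3)] = 1/12 × (0.0555556 − 0.333333) = -0.0231481.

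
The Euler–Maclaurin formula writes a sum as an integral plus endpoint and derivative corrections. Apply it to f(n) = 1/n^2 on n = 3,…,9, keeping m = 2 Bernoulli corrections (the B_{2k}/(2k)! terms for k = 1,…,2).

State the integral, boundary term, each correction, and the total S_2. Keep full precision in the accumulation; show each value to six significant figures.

S_2 ≈ 0.289758

∫_3^9 1/x^2 dx evaluates to 0.222222.
Endpoint term: (f(3) + f(9))/2 = (0.111111 + 0.0123457)/2 = 0.0617284.
Running total after boundary: 0.283951.
Order-1 term: 1/12 · (-0.00274348 − (-0.0740741)) = 0.00594422.
Partial sum through k=1: 0.289895.
Order-2 term: −1/720 · (-0.000406442 − (-0.0987654)) = -0.000136610.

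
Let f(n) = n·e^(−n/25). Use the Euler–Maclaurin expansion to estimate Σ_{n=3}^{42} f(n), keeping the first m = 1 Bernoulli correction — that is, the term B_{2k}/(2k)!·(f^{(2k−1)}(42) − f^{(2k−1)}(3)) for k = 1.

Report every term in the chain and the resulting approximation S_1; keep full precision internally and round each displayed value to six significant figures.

S_1 ≈ 313.837

Integral: ∫_3^42 x·e^(−x/25) dx = 308.668.
½[f(3) + f(42)] = ½[2.66076 + 7.82771] = 5.24423.
So far: 313.912.
k=1: B_{2}/(2)! × [f^{(1)}(42) − f^{(1)}(3)] = 1/12 × (-0.126734 − 0.780490) = -0.0756020.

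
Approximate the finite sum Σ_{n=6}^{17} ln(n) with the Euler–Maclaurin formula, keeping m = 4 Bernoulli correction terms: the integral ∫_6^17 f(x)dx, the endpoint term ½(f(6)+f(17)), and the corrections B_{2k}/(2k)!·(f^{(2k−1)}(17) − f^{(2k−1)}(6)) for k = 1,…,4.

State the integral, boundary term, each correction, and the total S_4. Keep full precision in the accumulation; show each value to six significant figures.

∫_6^17 ln(x) dx evaluates to 26.4141.
Boundary: ½(f(6) + f(17)) = ½(1.79176 + 2.83321) = 2.31249.
Integral + boundary = 28.7266.
Order-1 term: 1/12 · (0.0588235 − 0.166667) = -0.00898693.
Running total after k=1: 28.7176.
Order-2 term: −1/720 · (0.000407083 − 0.00925926) = 1.22947e-05.
Running total after k=2: 28.7176.
Order-3 term: 1/30240 · (1.69031e-05 − 0.00308642) = -1.01505e-07.
Running total after k=3: 28.7176.
Order-4 term: −1/1209600 · (1.75465e-06 − 0.00257202) = 2.12489e-09.

S_4 ≈ 28.7176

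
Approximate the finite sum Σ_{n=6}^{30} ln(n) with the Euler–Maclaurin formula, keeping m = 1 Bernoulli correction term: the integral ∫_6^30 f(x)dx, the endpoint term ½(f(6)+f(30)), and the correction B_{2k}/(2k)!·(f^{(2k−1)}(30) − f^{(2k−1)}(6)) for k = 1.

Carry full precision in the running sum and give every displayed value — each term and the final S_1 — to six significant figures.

Integral: ∫_6^30 ln(x) dx = 67.2854.
Endpoint term: (f(6) + f(30))/2 = (1.79176 + 3.40120)/2 = 2.59648.
Running total after boundary: 69.8818.
k=1: B_{2}/(2)! × [f^{(1)}(30) − f^{(1)}(6)] = 1/12 × (0.0333333 − 0.166667) = -0.0111111.

S_1 ≈ 69.8707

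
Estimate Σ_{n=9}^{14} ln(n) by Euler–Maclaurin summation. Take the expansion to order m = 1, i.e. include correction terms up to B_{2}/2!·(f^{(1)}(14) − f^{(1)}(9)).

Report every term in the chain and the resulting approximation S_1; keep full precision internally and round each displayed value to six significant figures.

The integral term ∫_9^14 ln(x) dx = 12.1718.
Endpoint term: (f(9) + f(14))/2 = (2.19722 + 2.63906)/2 = 2.41814.
Running total after boundary: 14.5899.
Order-1 term: 1/12 · (0.0714286 − 0.111111) = -0.00330688.

S_1 ≈ 14.5866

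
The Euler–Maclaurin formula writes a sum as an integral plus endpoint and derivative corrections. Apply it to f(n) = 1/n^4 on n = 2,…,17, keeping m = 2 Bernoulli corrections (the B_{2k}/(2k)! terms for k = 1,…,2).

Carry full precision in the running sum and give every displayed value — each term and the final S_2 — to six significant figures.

S_2 ≈ 0.0819692

∫_2^17 1/x^4 dx evaluates to 0.0415988.
½[f(2) + f(17)] = ½[0.0625000 + 1.19730e-05] = 0.0312560.
Running total after boundary: 0.0728548.
Order-1 term: 1/12 · (-2.81719e-06 − (-0.125000)) = 0.0104164.
Running total after k=1: 0.0832712.
Order-2 term: −1/720 · (-2.92441e-07 − (-0.937500)) = -0.00130208.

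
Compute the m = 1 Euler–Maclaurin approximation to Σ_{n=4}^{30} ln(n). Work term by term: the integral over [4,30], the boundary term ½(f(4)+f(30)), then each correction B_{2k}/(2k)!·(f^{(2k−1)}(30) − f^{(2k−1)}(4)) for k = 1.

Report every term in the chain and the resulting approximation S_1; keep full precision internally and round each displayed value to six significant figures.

S_1 ≈ 72.8664

Integral: ∫_4^30 ln(x) dx = 70.4907.
Boundary: ½(f(4) + f(30)) = ½(1.38629 + 3.40120) = 2.39375.
Running total after boundary: 72.8845.
Correction k=1: B_{2}/2! · (f^{(1)}(30) − f^{(1)}(4)) = 1/12 · (0.0333333 − 0.250000) = -0.0180556.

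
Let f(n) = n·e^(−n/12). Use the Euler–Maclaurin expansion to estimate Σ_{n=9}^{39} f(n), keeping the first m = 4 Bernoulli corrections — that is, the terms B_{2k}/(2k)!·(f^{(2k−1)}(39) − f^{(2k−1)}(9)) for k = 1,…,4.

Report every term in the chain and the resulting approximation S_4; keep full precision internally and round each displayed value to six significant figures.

∫_9^39 x·e^(−x/12) dx evaluates to 95.3066.
Boundary: ½(f(9) + f(39)) = ½(4.25130 + 1.51219) = 2.88175.
Integral + boundary = 98.1883.
Order-1 term: 1/12 · (-0.0872420 − 0.118092) = -0.0171111.
After k=1: 98.1712.
Order-2 term: −1/720 · (-6.73163e-05 − 0.00738073) = 1.03445e-05.
After k=2: 98.1712.
Order-3 term: 1/30240 · (3.27232e-06 − 9.68151e-05) = -3.09335e-09.
After k=3: 98.1712.
Order-4 term: −1/1209600 · (4.86953e-08 − 9.88716e-07) = 7.77134e-13.

S_4 ≈ 98.1712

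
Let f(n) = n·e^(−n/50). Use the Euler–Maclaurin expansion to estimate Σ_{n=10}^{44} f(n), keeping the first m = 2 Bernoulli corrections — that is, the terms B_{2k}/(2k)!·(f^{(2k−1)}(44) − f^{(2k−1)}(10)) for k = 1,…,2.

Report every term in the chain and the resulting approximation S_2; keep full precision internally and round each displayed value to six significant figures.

∫_10^44 x·e^(−x/50) dx evaluates to 506.713.
Endpoint term: (f(10) + f(44))/2 = (8.18731 + 18.2504)/2 = 13.2189.
So far: 519.931.
Order-1 term: 1/12 · (0.0497739 − 0.654985) = -0.0504342.
Running total after k=1: 519.881.
Order-2 term: −1/720 · (0.000351736 − 0.000916978) = 7.85059e-07.

S_2 ≈ 519.881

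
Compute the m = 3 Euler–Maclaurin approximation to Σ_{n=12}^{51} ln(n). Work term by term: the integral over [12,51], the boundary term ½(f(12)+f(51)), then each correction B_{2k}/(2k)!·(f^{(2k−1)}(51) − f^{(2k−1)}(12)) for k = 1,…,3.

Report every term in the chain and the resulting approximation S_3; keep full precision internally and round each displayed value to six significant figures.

Integral: ∫_12^51 ln(x) dx = 131.704.
½[f(12) + f(51)] = ½[2.48491 + 3.93183] = 3.20837.
Running total after boundary: 134.913.
Order-1 term: 1/12 · (0.0196078 − 0.0833333) = -0.00531046.
Running total after k=1: 134.907.
Order-2 term: −1/720 · (1.50772e-05 − 0.00115741) = 1.58657e-06.
Running total after k=2: 134.907.
Order-3 term: 1/30240 · (6.95601e-08 − 9.64506e-05) = -3.18720e-09.

S_3 ≈ 134.907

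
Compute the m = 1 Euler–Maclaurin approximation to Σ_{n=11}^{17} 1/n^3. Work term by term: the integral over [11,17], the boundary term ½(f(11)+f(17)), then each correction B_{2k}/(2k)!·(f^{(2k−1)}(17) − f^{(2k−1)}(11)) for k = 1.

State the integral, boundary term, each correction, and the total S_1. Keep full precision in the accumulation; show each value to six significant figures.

S_1 ≈ 0.00289364

The integral term ∫_11^17 1/x^3 dx = 0.00240213.
Endpoint term: (f(11) + f(17))/2 = (0.000751315 + 0.000203542)/2 = 0.000477428.
So far: 0.00287956.
Order-1 term: 1/12 · (-3.59191e-05 − (-0.000204904)) = 1.40821e-05.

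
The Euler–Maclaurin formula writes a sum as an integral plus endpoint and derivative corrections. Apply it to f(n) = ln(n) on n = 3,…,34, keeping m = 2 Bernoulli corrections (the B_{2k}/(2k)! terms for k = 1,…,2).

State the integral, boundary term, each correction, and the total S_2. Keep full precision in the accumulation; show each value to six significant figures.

Integral: ∫_3^34 ln(x) dx = 85.6004.
Endpoint term: (f(3) + f(34))/2 = (1.09861 + 3.52636)/2 = 2.31249.
Running total after boundary: 87.9129.
k=1: B_{2}/(2)! × [f^{(1)}(34) − f^{(1)}(3)] = 1/12 × (0.0294118 − 0.333333) = -0.0253268.
After k=1: 87.8876.
k=2: B_{4}/(4)! × [f^{(3)}(34) − f^{(3)}(3)] = −1/720 × (5.08854e-05 − 0.0740741) = 0.000102810.

S_2 ≈ 87.8877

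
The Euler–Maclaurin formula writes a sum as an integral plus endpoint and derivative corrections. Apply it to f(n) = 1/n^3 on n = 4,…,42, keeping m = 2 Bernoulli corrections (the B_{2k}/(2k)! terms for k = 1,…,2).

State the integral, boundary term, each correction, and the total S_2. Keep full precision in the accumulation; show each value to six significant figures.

Integral: ∫_4^42 1/x^3 dx = 0.0309666.
Endpoint term: (f(4) + f(42))/2 = (0.0156250 + 1.34975e-05)/2 = 0.00781925.
So far: 0.0387858.
Correction k=1: B_{2}/2! · (f^{(1)}(42) − f^{(1)}(4)) = 1/12 · (-9.64104e-07 − (-0.0117188)) = 0.000976482.
Partial sum through k=1: 0.0397623.
Correction k=2: B_{4}/4! · (f^{(3)}(42) − f^{(3)}(4)) = −1/720 · (-1.09309e-08 − (-0.0146484)) = -2.03450e-05.

S_2 ≈ 0.0397419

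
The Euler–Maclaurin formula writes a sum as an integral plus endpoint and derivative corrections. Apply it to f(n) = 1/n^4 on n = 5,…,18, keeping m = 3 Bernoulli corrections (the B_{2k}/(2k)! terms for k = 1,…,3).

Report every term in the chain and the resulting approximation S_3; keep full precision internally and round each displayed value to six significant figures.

∫_5^18 1/x^4 dx evaluates to 0.00260951.
Endpoint term: (f(5) + f(18))/2 = (0.00160000 + 9.52599e-06)/2 = 0.000804763.
Running total after boundary: 0.00341427.
Correction k=1: B_{2}/2! · (f^{(1)}(18) − f^{(1)}(5)) = 1/12 · (-2.11689e-06 − (-0.00128000)) = 0.000106490.
Running total after k=1: 0.00352076.
Correction k=2: B_{4}/4! · (f^{(3)}(18) − f^{(3)}(5)) = −1/720 · (-1.96008e-07 − (-0.00153600)) = -2.13306e-06.
Running total after k=2: 0.00351863.
Correction k=3: B_{6}/6! · (f^{(5)}(18) − f^{(5)}(5)) = 1/30240 · (-3.38779e-08 − (-0.00344064)) = 1.13777e-07.

S_3 ≈ 0.00351874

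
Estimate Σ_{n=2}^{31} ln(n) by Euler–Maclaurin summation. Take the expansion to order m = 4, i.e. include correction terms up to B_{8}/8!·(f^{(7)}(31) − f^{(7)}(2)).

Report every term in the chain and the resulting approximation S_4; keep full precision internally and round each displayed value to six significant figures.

S_4 ≈ 78.0922

∫_2^31 ln(x) dx evaluates to 76.0673.
Endpoint term: (f(2) + f(31))/2 = (0.693147 + 3.43399)/2 = 2.06357.
Integral + boundary = 78.1309.
Order-1 term: 1/12 · (0.0322581 − 0.500000) = -0.0389785.
After k=1: 78.0919.
Order-2 term: −1/720 · (6.71344e-05 − 0.250000) = 0.000347129.
After k=2: 78.0922.
Order-3 term: 1/30240 · (8.38306e-07 − 0.750000) = -2.48016e-05.
After k=3: 78.0922.
Order-4 term: −1/1209600 · (2.61698e-08 − 5.62500) = 4.65030e-06.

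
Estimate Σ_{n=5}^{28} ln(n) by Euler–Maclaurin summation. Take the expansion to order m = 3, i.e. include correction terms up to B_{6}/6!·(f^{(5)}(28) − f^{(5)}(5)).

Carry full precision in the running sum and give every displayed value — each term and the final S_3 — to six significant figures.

S_3 ≈ 64.7117

∫_5^28 ln(x) dx evaluates to 62.2545.
Boundary: ½(f(5) + f(28)) = ½(1.60944 + 3.33220) = 2.47082.
So far: 64.7254.
k=1: B_{2}/(2)! × [f^{(1)}(28) − f^{(1)}(5)] = 1/12 × (0.0357143 − 0.200000) = -0.0136905.
Running total after k=1: 64.7117.
k=2: B_{4}/(4)! × [f^{(3)}(28) − f^{(3)}(5)] = −1/720 × (9.11079e-05 − 0.0160000) = 2.20957e-05.
Running total after k=2: 64.7117.
k=3: B_{6}/(6)! × [f^{(5)}(28) − f^{(5)}(5)] = 1/30240 × (1.39451e-06 − 0.00768000) = -2.53922e-07.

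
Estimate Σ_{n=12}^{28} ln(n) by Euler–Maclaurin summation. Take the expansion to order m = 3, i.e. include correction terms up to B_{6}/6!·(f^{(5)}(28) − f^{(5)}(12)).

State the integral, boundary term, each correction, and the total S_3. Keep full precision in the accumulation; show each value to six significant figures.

The integral term ∫_12^28 ln(x) dx = 47.4828.
Boundary: ½(f(12) + f(28)) = ½(2.48491 + 3.33220) = 2.90856.
Integral + boundary = 50.3914.
k=1: B_{2}/(2)! × [f^{(1)}(28) − f^{(1)}(12)] = 1/12 × (0.0357143 − 0.0833333) = -0.00396825.
Partial sum through k=1: 50.3874.
k=2: B_{4}/(4)! × [f^{(3)}(28) − f^{(3)}(12)] = −1/720 × (9.11079e-05 − 0.00115741) = 1.48097e-06.
Partial sum through k=2: 50.3874.
k=3: B_{6}/(6)! × [f^{(5)}(28) − f^{(5)}(12)] = 1/30240 × (1.39451e-06 − 9.64506e-05) = -3.14339e-09.

S_3 ≈ 50.3874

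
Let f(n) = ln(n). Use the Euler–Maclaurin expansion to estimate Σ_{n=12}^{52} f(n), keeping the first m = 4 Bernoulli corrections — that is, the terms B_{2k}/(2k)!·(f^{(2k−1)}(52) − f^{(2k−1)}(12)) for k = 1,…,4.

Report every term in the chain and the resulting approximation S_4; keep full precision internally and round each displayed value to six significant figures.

∫_12^52 ln(x) dx evaluates to 135.646.
Endpoint term: (f(12) + f(52))/2 = (2.48491 + 3.95124)/2 = 3.21808.
Running total after boundary: 138.864.
k=1: B_{2}/(2)! × [f^{(1)}(52) − f^{(1)}(12)] = 1/12 × (0.0192308 − 0.0833333) = -0.00534188.
Partial sum through k=1: 138.859.
k=2: B_{4}/(4)! × [f^{(3)}(52) − f^{(3)}(12)] = −1/720 × (1.42239e-05 − 0.00115741) = 1.58775e-06.
Partial sum through k=2: 138.859.
k=3: B_{6}/(6)! × [f^{(5)}(52) − f^{(5)}(12)] = 1/30240 × (6.31240e-08 − 9.64506e-05) = -3.18742e-09.
Partial sum through k=3: 138.859.
k=4: B_{8}/(8)! × [f^{(7)}(52) − f^{(7)}(12)] = −1/1209600 × (7.00340e-10 − 2.00939e-05) = 1.66114e-11.

S_4 ≈ 138.859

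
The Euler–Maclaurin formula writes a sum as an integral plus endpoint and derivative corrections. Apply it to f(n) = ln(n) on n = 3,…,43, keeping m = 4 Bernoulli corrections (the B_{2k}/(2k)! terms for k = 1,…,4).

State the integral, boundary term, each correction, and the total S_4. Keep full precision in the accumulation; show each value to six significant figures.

S_4 ≈ 120.840

The integral term ∫_3^43 ln(x) dx = 118.436.
Endpoint term: (f(3) + f(43))/2 = (1.09861 + 3.76120)/2 = 2.42991.
Integral + boundary = 120.866.
k=1: B_{2}/(2)! × [f^{(1)}(43) − f^{(1)}(3)] = 1/12 × (0.0232558 − 0.333333) = -0.0258398.
Running total after k=1: 120.840.
k=2: B_{4}/(4)! × [f^{(3)}(43) − f^{(3)}(3)] = −1/720 × (2.51550e-05 − 0.0740741) = 0.000102846.
Running total after k=2: 120.840.
k=3: B_{6}/(6)! × [f^{(5)}(43) − f^{(5)}(3)] = 1/30240 × (1.63256e-07 − 0.0987654) = -3.26605e-06.
Running total after k=3: 120.840.
k=4: B_{8}/(8)! × [f^{(7)}(43) − f^{(7)}(3)] = −1/1209600 × (2.64883e-09 − 0.329218) = 2.72171e-07.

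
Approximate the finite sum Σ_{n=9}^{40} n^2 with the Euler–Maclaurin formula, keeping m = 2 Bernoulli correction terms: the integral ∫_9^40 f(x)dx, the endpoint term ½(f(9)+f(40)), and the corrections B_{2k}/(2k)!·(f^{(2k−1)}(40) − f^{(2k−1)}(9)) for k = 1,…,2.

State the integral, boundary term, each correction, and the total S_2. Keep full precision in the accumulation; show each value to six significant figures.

S_2 ≈ 21936.0

∫_9^40 x^2 dx evaluates to 21090.3.
½[f(9) + f(40)] = ½[81.0000 + 1600.00] = 840.500.
Running total after boundary: 21930.8.
Order-1 term: 1/12 · (80.0000 − 18.0000) = 5.16667.
After k=1: 21936.0.
Order-2 term: −1/720 · (0.00000 − 0.00000) = 0.00000.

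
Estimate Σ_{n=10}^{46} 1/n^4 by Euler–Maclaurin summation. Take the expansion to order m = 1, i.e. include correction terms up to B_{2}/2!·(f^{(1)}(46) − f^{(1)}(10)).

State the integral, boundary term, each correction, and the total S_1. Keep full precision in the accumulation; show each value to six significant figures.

S_1 ≈ 0.000383352

Integral: ∫_10^46 1/x^4 dx = 0.000329909.
Boundary: ½(f(10) + f(46)) = ½(0.000100000 + 2.23341e-07) = 5.01117e-05.
So far: 0.000380020.
Order-1 term: 1/12 · (-1.94210e-08 − (-4.00000e-05)) = 3.33171e-06.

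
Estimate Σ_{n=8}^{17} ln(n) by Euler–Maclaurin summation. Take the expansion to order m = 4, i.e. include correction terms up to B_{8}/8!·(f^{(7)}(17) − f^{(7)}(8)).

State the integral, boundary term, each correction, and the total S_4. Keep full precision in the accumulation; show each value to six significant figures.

S_4 ≈ 24.9799

∫_8^17 ln(x) dx evaluates to 22.5291.
Endpoint term: (f(8) + f(17))/2 = (2.07944 + 2.83321)/2 = 2.45633.
Running total after boundary: 24.9854.
k=1: B_{2}/(2)! × [f^{(1)}(17) − f^{(1)}(8)] = 1/12 × (0.0588235 − 0.125000) = -0.00551471.
Running total after k=1: 24.9799.
k=2: B_{4}/(4)! × [f^{(3)}(17) − f^{(3)}(8)] = −1/720 × (0.000407083 − 0.00390625) = 4.85995e-06.
Running total after k=2: 24.9799.
k=3: B_{6}/(6)! × [f^{(5)}(17) − f^{(5)}(8)] = 1/30240 × (1.69031e-05 − 0.000732422) = -2.36613e-08.
Running total after k=3: 24.9799.
k=4: B_{8}/(8)! × [f^{(7)}(17) − f^{(7)}(8)] = −1/1209600 × (1.75465e-06 − 0.000343323) = 2.82381e-10.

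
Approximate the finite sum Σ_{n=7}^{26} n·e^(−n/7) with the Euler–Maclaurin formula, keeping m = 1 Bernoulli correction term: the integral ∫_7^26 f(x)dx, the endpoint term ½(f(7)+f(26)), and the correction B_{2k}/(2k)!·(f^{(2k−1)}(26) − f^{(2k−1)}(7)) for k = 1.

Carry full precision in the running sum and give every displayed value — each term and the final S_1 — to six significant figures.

∫_7^26 x·e^(−x/7) dx evaluates to 30.4221.
½[f(7) + f(26)] = ½[2.57516 + 0.633694] = 1.60443.
Integral + boundary = 32.0265.
Correction k=1: B_{2}/2! · (f^{(1)}(26) − f^{(1)}(7)) = 1/12 · (-0.0661549 − 0.00000) = -0.00551291.

S_1 ≈ 32.0210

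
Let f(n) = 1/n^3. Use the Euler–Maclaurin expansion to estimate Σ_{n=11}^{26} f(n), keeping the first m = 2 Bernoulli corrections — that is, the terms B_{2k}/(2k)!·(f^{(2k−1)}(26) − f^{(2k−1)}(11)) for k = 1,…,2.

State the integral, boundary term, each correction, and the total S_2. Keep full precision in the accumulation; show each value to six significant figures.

∫_11^26 1/x^3 dx evaluates to 0.00339259.
Boundary: ½(f(11) + f(26)) = ½(0.000751315 + 5.68958e-05) = 0.000404105.
Integral + boundary = 0.00379669.
Order-1 term: 1/12 · (-6.56490e-06 − (-0.000204904)) = 1.65283e-05.
Partial sum through k=1: 0.00381322.
Order-2 term: −1/720 · (-1.94228e-07 − (-3.38684e-05)) = -4.67697e-08.

S_2 ≈ 0.00381317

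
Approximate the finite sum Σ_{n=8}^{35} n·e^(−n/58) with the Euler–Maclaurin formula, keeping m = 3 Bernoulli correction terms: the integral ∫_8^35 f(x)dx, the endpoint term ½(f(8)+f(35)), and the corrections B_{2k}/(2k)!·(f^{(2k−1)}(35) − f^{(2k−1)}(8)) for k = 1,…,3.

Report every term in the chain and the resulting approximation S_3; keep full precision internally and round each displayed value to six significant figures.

∫_8^35 x·e^(−x/58) dx evaluates to 384.696.
Endpoint term: (f(8) + f(35))/2 = (6.96927 + 19.1423)/2 = 13.0558.
Running total after boundary: 397.752.
Order-1 term: 1/12 · (0.216883 − 0.750999) = -0.0445097.
Running total after k=1: 397.707.
Order-2 term: −1/720 · (0.000389634 − 0.000741176) = 4.88253e-07.
Running total after k=2: 397.707.
Order-3 term: 1/30240 · (2.12484e-07 − 3.74288e-07) = -5.35068e-12.

S_3 ≈ 397.707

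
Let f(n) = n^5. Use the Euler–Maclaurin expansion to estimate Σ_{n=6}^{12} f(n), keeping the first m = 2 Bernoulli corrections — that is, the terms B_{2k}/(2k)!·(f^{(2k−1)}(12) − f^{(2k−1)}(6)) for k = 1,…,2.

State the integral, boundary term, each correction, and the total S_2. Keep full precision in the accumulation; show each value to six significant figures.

The integral term ∫_6^12 x^5 dx = 489888.
Endpoint term: (f(6) + f(12))/2 = (7776.00 + 248832)/2 = 128304.
Integral + boundary = 618192.
k=1: B_{2}/(2)! × [f^{(1)}(12) − f^{(1)}(6)] = 1/12 × (103680 − 6480.00) = 8100.00.
Partial sum through k=1: 626292.
k=2: B_{4}/(4)! × [f^{(3)}(12) − f^{(3)}(6)] = −1/720 × (8640.00 − 2160.00) = -9.00000.

S_2 ≈ 626283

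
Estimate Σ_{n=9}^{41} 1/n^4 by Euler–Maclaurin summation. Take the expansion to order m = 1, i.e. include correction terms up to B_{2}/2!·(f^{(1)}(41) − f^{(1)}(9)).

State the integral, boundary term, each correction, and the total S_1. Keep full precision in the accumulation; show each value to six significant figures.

Integral: ∫_9^41 1/x^4 dx = 0.000452411.
½[f(9) + f(41)] = ½[0.000152416 + 3.53887e-07] = 7.63848e-05.
So far: 0.000528796.
k=1: B_{2}/(2)! × [f^{(1)}(41) − f^{(1)}(9)] = 1/12 × (-3.45256e-08 − (-6.77404e-05)) = 5.64215e-06.

S_1 ≈ 0.000534438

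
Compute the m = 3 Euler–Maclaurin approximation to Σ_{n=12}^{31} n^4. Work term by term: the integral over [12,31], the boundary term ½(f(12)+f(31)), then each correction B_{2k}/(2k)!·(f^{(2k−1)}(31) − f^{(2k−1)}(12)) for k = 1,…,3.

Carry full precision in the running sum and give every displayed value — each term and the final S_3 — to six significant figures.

The integral term ∫_12^31 x^4 dx = 5.67606e+06.
Endpoint term: (f(12) + f(31))/2 = (20736.0 + 923521)/2 = 472128.
Running total after boundary: 6.14819e+06.
k=1: B_{2}/(2)! × [f^{(1)}(31) − f^{(1)}(12)] = 1/12 × (119164 − 6912.00) = 9354.33.
Running total after k=1: 6.15755e+06.
k=2: B_{4}/(4)! × [f^{(3)}(31) − f^{(3)}(12)] = −1/720 × (744.000 − 288.000) = -0.633333.
Running total after k=2: 6.15755e+06.
k=3: B_{6}/(6)! × [f^{(5)}(31) − f^{(5)}(12)] = 1/30240 × (0.00000 − 0.00000) = 0.00000.

S_3 ≈ 6.15755e+06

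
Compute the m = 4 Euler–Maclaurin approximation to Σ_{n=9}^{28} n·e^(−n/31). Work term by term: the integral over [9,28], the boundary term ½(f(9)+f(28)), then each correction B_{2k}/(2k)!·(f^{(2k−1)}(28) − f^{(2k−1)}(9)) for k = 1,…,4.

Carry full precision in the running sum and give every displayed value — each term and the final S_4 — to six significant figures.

S_4 ≈ 195.325

Integral: ∫_9^28 x·e^(−x/31) dx = 186.327.
½[f(9) + f(28)] = ½[6.73220 + 11.3473] = 9.03974.
So far: 195.366.
Order-1 term: 1/12 · (0.0392187 − 0.530854) = -0.0409696.
Running total after k=1: 195.325.
Order-2 term: −1/720 · (0.000884224 − 0.00210916) = 1.70129e-06.
Running total after k=2: 195.325.
Order-3 term: 1/30240 · (1.79775e-06 − 3.81469e-06) = -6.66977e-11.
Running total after k=3: 195.325.
Order-4 term: −1/1209600 · (2.78397e-09 − 5.65517e-09) = 2.37368e-15.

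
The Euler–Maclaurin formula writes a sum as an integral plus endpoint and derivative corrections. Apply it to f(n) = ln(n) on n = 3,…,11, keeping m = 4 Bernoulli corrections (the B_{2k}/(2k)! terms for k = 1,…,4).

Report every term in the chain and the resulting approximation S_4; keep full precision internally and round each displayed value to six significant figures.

S_4 ≈ 16.8092

Integral: ∫_3^11 ln(x) dx = 15.0810.
Boundary: ½(f(3) + f(11)) = ½(1.09861 + 2.39790) = 1.74825.
Running total after boundary: 16.8293.
k=1: B_{2}/(2)! × [f^{(1)}(11) − f^{(1)}(3)] = 1/12 × (0.0909091 − 0.333333) = -0.0202020.
After k=1: 16.8091.
k=2: B_{4}/(4)! × [f^{(3)}(11) − f^{(3)}(3)] = −1/720 × (0.00150263 − 0.0740741) = 0.000100794.
After k=2: 16.8092.
k=3: B_{6}/(6)! × [f^{(5)}(11) − f^{(5)}(3)] = 1/30240 × (0.000149021 − 0.0987654) = -3.26112e-06.
After k=3: 16.8092.
k=4: B_{8}/(8)! × [f^{(7)}(11) − f^{(7)}(3)] = −1/1209600 × (3.69474e-05 − 0.329218) = 2.72141e-07.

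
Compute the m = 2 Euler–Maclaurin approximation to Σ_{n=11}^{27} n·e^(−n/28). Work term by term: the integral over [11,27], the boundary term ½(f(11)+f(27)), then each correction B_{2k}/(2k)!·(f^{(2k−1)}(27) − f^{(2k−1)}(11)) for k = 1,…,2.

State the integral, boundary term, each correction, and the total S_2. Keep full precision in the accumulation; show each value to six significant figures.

∫_11^27 x·e^(−x/28) dx evaluates to 150.103.
Boundary: ½(f(11) + f(27)) = ½(7.42638 + 10.2939) = 8.86014.
Integral + boundary = 158.963.
Order-1 term: 1/12 · (0.0136163 − 0.409897) = -0.0330234.
After k=1: 158.930.
Order-2 term: −1/720 · (0.000989958 − 0.00224509) = 1.74323e-06.

S_2 ≈ 158.930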